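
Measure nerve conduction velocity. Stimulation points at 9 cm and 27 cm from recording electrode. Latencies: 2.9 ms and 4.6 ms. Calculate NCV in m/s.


Distance = (27 - 9) / 100 = 0.18 m
dt = (4.6 - 2.9) / 1000 = 0.0017 s
NCV = dist / dt = 105.9 m/s


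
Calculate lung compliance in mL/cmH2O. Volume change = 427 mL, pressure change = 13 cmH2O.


C = dV / dP
C = 427 / 13
C = 32.85 mL/cmH2O


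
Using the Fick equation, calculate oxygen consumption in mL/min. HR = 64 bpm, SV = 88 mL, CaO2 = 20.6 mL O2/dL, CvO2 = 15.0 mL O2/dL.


CO = HR*SV = 64*88/1000 = 5.632 L/min
a-v O2 diff = 20.6 - 15.0 = 5.6 mL/dL
VO2 = CO * (CaO2-CvO2) * 10 dL/L
VO2 = 5.632 * 5.6 * 10
VO2 = 315.4 mL/min


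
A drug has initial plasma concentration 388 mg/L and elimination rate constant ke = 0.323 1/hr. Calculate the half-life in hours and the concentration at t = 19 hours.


t_half = ln(2) / ke = 0.693147 / 0.323 = 2.146 hr
C(t) = C0 * exp(-ke*t) = 388 * exp(-0.323*19)
C(19) = 0.8386 mg/L


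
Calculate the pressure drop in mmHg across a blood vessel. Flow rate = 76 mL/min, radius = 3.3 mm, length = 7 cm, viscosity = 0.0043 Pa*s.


dP = 8*mu*L*Q / (pi*r^4)
Q = 76 mL/min = 1.26667e-06 m^3/s
dP = 8.1868 Pa = 8.1868 / 133.322 mmHg = 0.06141 mmHg


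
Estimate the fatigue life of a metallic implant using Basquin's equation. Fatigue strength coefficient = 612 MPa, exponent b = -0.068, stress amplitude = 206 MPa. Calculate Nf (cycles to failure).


sigma_a = sigma_f' * (2Nf)^b
2Nf = (sigma_a/sigma_f')^(1/b)
2Nf = (206/612)^(1/-0.068)
2Nf = 8998693
Nf = 4.4993e+06


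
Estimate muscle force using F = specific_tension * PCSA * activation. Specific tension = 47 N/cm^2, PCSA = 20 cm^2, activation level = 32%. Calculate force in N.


F = sigma * PCSA * activation
F = 47 * 20 * 0.32
F = 300.8 N


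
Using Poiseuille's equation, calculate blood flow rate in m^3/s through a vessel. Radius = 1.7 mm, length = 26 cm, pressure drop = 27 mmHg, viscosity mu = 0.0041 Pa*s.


Q = pi*r^4*dP / (8*mu*L)
r = 0.0017 m, L = 0.26 m
dP = 27 mmHg = 3599.694 Pa
Q = 1.1076e-05 m^3/s


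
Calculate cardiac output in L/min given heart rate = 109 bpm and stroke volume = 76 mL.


CO = HR * SV
CO = 109 * 76 / 1000
CO = 8.284 L/min


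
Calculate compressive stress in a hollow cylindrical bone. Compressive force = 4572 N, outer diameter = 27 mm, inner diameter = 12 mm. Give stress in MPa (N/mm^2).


A = pi*(r_o^2 - r_i^2)
r_o = 13.5 mm, r_i = 6 mm
A = 459.458 mm^2
sigma = F/A = 4572 / 459.458
sigma = 9.951 MPa


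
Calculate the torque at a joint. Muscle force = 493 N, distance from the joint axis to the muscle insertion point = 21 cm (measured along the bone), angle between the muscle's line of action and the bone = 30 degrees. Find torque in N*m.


Torque = F * d * sin(theta)   (moment arm = d*sin(theta))
d = 21 cm = 0.21 m
Torque = 493 * 0.21 * sin(30)
Torque = 51.76 N*m


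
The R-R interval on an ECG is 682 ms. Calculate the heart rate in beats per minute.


HR = 60 / RR_interval(s)
RR = 682 ms = 0.682 s
HR = 60 / 0.682 = 87.98 bpm


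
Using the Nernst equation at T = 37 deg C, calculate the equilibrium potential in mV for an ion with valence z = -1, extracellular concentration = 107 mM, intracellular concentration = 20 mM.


E = (RT/(zF)) * ln(C_out/C_in)
T = 37 + 273.15 = 310.15 K
E = (8.314 * 310.15 / (-1 * 96485)) * ln(107/20)
E = -44.82 mV


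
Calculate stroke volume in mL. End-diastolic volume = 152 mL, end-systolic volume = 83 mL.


SV = EDV - ESV
SV = 152 - 83
SV = 69 mL


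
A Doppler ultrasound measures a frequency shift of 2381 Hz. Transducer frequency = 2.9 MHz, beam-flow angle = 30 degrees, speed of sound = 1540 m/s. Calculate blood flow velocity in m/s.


v = fd * c / (2 * f0 * cos(theta))
v = 2381 * 1540 / (2 * 2.9000e+06 * cos(30))
v = 0.73 m/s


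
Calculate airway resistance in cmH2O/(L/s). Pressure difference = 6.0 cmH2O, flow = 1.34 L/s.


R = dP / flow
R = 6.0 / 1.34
R = 4.478 cmH2O/(L/s)


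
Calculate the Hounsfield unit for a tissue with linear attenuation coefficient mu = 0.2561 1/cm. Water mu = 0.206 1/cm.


HU = ((mu_tissue - mu_water) / mu_water) * 1000
HU = ((0.2561 - 0.206) / 0.206) * 1000
HU = 243.2


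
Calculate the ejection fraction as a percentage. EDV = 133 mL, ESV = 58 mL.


SV = EDV - ESV = 133 - 58 = 75 mL
EF = SV/EDV * 100 = 75/133 * 100
EF = 56.39%


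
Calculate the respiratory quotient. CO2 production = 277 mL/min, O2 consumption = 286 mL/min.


RQ = VCO2 / VO2
RQ = 277 / 286
RQ = 0.9685


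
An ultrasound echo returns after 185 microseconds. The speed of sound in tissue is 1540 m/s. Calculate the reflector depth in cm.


depth = c * t / 2
t = 185 us = 1.8500e-04 s
depth = 1540 * 1.8500e-04 / 2
depth = 0.14245 m = 14.245 cm


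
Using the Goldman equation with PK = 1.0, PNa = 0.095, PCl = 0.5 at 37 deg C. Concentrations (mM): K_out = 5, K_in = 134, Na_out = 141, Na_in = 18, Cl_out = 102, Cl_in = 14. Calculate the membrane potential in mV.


Vm = (RT/F)*ln((PK*Ko + PNa*Nao + PCl*Cli)/(PK*Ki + PNa*Nai + PCl*Clo))
Numer = 25.395, Denom = 186.71
Vm = -53.32 mV


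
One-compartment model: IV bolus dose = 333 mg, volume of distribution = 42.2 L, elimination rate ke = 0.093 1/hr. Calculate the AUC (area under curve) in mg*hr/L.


C0 = Dose/Vd = 333/42.2 = 7.891 mg/L
AUC = C0/ke = 7.891/0.093
AUC = 84.85 mg*hr/L


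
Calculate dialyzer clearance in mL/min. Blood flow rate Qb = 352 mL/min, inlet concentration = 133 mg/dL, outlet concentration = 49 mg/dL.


K = Qb * (Cb_in - Cb_out) / Cb_in
K = 352 * (133 - 49) / 133
K = 222.3 mL/min


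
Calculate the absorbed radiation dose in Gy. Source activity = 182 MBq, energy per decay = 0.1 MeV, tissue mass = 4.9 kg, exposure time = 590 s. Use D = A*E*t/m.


A = 182 MBq = 1.8200e+08 Bq
E = 0.1 MeV = 1.602e-14 J
D = A*E*t/m = 1.8200e+08*1.602e-14*590/4.9
D = 3.5107e-04 Gy


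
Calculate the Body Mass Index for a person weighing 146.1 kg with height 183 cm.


BMI = weight / height^2
height = 183 cm = 1.83 m
BMI = 146.1 / 1.83^2
BMI = 43.63 kg/m^2


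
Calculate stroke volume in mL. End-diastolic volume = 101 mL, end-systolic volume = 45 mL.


SV = EDV - ESV
SV = 101 - 45
SV = 56 mL


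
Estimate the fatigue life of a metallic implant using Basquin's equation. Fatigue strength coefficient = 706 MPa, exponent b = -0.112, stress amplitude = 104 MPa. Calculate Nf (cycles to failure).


sigma_a = sigma_f' * (2Nf)^b
2Nf = (sigma_a/sigma_f')^(1/b)
2Nf = (104/706)^(1/-0.112)
2Nf = 26701153
Nf = 1.3351e+07


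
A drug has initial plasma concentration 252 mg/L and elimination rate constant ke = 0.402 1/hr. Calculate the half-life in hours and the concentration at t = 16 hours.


t_half = ln(2) / ke = 0.693147 / 0.402 = 1.724 hr
C(t) = C0 * exp(-ke*t) = 252 * exp(-0.402*16)
C(16) = 0.4055 mg/L


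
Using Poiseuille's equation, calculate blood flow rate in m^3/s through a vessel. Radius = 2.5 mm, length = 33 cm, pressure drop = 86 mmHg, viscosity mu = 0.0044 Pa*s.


Q = pi*r^4*dP / (8*mu*L)
r = 0.0025 m, L = 0.33 m
dP = 86 mmHg = 11465.692 Pa
Q = 1.2113e-04 m^3/s


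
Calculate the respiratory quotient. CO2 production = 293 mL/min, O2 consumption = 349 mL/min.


RQ = VCO2 / VO2
RQ = 293 / 349
RQ = 0.8395


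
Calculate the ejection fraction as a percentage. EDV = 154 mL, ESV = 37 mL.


SV = EDV - ESV = 154 - 37 = 117 mL
EF = SV/EDV * 100 = 117/154 * 100
EF = 75.97%


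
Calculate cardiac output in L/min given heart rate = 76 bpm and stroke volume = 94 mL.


CO = HR * SV
CO = 76 * 94 / 1000
CO = 7.144 L/min


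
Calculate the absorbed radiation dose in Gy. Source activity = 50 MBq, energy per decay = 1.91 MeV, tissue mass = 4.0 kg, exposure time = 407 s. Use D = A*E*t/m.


A = 50 MBq = 5.0000e+07 Bq
E = 1.91 MeV = 3.05982e-13 J
D = A*E*t/m = 5.0000e+07*3.05982e-13*407/4.0
D = 0.001557 Gy


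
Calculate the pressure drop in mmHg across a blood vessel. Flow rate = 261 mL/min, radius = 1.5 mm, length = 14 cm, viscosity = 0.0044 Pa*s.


dP = 8*mu*L*Q / (pi*r^4)
Q = 261 mL/min = 4.35e-06 m^3/s
dP = 1347.86 Pa = 1347.86 / 133.322 mmHg = 10.11 mmHg


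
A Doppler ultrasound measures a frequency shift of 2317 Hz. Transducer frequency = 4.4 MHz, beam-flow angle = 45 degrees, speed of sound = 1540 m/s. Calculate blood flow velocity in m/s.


v = fd * c / (2 * f0 * cos(theta))
v = 2317 * 1540 / (2 * 4.4000e+06 * cos(45))
v = 0.5734 m/s


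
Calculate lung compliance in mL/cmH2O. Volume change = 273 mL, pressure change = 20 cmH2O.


C = dV / dP
C = 273 / 20
C = 13.65 mL/cmH2O


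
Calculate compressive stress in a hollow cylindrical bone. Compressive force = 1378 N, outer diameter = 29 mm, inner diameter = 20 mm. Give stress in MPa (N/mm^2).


A = pi*(r_o^2 - r_i^2)
r_o = 14.5 mm, r_i = 10 mm
A = 346.361 mm^2
sigma = F/A = 1378 / 346.361
sigma = 3.979 MPa


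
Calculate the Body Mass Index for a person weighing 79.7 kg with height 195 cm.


BMI = weight / height^2
height = 195 cm = 1.95 m
BMI = 79.7 / 1.95^2
BMI = 20.96 kg/m^2


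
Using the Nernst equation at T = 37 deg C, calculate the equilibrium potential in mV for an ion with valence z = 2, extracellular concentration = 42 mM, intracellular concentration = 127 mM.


E = (RT/(zF)) * ln(C_out/C_in)
T = 37 + 273.15 = 310.15 K
E = (8.314 * 310.15 / (2 * 96485)) * ln(42/127)
E = -14.79 mV


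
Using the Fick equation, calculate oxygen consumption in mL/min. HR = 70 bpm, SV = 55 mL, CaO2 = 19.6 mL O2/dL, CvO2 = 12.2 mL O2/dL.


CO = HR*SV = 70*55/1000 = 3.85 L/min
a-v O2 diff = 19.6 - 12.2 = 7.4 mL/dL
VO2 = CO * (CaO2-CvO2) * 10 dL/L
VO2 = 3.85 * 7.4 * 10
VO2 = 284.9 mL/min


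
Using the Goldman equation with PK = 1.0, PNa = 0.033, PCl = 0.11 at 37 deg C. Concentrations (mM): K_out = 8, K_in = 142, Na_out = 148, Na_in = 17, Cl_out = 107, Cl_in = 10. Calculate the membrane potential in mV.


Vm = (RT/F)*ln((PK*Ko + PNa*Nao + PCl*Cli)/(PK*Ki + PNa*Nai + PCl*Clo))
Numer = 13.984, Denom = 154.331
Vm = -64.17 mV


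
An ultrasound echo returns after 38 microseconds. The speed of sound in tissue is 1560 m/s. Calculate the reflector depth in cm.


depth = c * t / 2
t = 38 us = 3.8000e-05 s
depth = 1560 * 3.8000e-05 / 2
depth = 0.02964 m = 2.964 cm


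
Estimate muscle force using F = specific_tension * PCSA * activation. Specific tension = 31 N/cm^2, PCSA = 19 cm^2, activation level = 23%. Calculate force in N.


F = sigma * PCSA * activation
F = 31 * 19 * 0.23
F = 135.5 N


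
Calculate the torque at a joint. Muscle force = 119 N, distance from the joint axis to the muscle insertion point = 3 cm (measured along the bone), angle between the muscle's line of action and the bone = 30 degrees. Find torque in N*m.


Torque = F * d * sin(theta)   (moment arm = d*sin(theta))
d = 3 cm = 0.03 m
Torque = 119 * 0.03 * sin(30)
Torque = 1.785 N*m


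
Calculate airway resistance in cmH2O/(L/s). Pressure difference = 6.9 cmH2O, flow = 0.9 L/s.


R = dP / flow
R = 6.9 / 0.9
R = 7.667 cmH2O/(L/s)


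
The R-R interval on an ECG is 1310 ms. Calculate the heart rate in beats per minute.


HR = 60 / RR_interval(s)
RR = 1310 ms = 1.31 s
HR = 60 / 1.31 = 45.8 bpm


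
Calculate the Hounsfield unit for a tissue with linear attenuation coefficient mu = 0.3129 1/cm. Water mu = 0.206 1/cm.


HU = ((mu_tissue - mu_water) / mu_water) * 1000
HU = ((0.3129 - 0.206) / 0.206) * 1000
HU = 518.9


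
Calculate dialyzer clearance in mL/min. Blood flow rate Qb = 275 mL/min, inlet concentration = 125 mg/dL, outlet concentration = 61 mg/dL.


K = Qb * (Cb_in - Cb_out) / Cb_in
K = 275 * (125 - 61) / 125
K = 140.8 mL/min


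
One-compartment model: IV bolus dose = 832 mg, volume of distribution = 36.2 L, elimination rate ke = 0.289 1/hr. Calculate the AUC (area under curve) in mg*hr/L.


C0 = Dose/Vd = 832/36.2 = 22.9834 mg/L
AUC = C0/ke = 22.9834/0.289
AUC = 79.53 mg*hr/L


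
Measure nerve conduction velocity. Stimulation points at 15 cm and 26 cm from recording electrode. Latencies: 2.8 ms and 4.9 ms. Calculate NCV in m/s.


Distance = (26 - 15) / 100 = 0.11 m
dt = (4.9 - 2.8) / 1000 = 0.0021 s
NCV = dist / dt = 52.38 m/s


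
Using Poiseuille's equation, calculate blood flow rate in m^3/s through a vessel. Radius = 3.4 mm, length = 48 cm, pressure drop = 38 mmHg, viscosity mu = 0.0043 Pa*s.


Q = pi*r^4*dP / (8*mu*L)
r = 0.0034 m, L = 0.48 m
dP = 38 mmHg = 5066.236 Pa
Q = 1.2881e-04 m^3/s


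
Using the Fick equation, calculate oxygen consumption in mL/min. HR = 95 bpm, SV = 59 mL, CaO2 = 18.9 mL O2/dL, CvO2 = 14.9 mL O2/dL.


CO = HR*SV = 95*59/1000 = 5.605 L/min
a-v O2 diff = 18.9 - 14.9 = 4 mL/dL
VO2 = CO * (CaO2-CvO2) * 10 dL/L
VO2 = 5.605 * 4 * 10
VO2 = 224.2 mL/min


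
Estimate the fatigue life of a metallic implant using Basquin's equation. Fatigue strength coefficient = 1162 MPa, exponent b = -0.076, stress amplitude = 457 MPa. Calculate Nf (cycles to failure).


sigma_a = sigma_f' * (2Nf)^b
2Nf = (sigma_a/sigma_f')^(1/b)
2Nf = (457/1162)^(1/-0.076)
2Nf = 215160.33
Nf = 1.076e+05


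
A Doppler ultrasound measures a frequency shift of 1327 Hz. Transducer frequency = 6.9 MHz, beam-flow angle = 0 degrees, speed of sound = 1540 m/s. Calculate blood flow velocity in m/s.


v = fd * c / (2 * f0 * cos(theta))
v = 1327 * 1540 / (2 * 6.9000e+06 * cos(0))
v = 0.1481 m/s


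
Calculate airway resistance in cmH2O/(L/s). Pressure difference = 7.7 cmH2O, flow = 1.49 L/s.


R = dP / flow
R = 7.7 / 1.49
R = 5.168 cmH2O/(L/s)


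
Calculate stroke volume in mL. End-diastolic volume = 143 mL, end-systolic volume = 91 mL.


SV = EDV - ESV
SV = 143 - 91
SV = 52 mL


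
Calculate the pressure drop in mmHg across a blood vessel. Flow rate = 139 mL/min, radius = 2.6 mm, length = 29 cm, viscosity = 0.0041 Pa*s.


dP = 8*mu*L*Q / (pi*r^4)
Q = 139 mL/min = 2.31667e-06 m^3/s
dP = 153.494 Pa = 153.494 / 133.322 mmHg = 1.151 mmHg


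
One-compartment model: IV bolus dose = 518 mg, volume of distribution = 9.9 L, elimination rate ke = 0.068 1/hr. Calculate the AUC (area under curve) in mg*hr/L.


C0 = Dose/Vd = 518/9.9 = 52.3232 mg/L
AUC = C0/ke = 52.3232/0.068
AUC = 769.5 mg*hr/L


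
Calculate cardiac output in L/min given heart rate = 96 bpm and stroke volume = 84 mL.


CO = HR * SV
CO = 96 * 84 / 1000
CO = 8.064 L/min


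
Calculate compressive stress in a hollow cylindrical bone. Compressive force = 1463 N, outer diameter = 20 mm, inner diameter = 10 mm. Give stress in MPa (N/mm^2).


A = pi*(r_o^2 - r_i^2)
r_o = 10 mm, r_i = 5 mm
A = 235.619 mm^2
sigma = F/A = 1463 / 235.619
sigma = 6.209 MPa


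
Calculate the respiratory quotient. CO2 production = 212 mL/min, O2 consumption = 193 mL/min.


RQ = VCO2 / VO2
RQ = 212 / 193
RQ = 1.098


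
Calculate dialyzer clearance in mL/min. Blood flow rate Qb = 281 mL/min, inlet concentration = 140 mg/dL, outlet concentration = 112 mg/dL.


K = Qb * (Cb_in - Cb_out) / Cb_in
K = 281 * (140 - 112) / 140
K = 56.2 mL/min


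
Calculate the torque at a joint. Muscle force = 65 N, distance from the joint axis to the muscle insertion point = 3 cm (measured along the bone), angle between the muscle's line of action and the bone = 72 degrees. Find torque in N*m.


Torque = F * d * sin(theta)   (moment arm = d*sin(theta))
d = 3 cm = 0.03 m
Torque = 65 * 0.03 * sin(72)
Torque = 1.855 N*m


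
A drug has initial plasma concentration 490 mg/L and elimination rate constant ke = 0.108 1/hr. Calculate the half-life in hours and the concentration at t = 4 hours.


t_half = ln(2) / ke = 0.693147 / 0.108 = 6.418 hr
C(t) = C0 * exp(-ke*t) = 490 * exp(-0.108*4)
C(4) = 318.1 mg/L


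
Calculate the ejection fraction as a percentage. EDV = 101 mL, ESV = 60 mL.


SV = EDV - ESV = 101 - 60 = 41 mL
EF = SV/EDV * 100 = 41/101 * 100
EF = 40.59%


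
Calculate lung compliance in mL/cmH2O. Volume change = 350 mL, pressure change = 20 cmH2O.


C = dV / dP
C = 350 / 20
C = 17.5 mL/cmH2O


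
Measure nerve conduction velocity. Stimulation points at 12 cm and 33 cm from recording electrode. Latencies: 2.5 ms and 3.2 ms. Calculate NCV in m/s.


Distance = (33 - 12) / 100 = 0.21 m
dt = (3.2 - 2.5) / 1000 = 7.0000e-04 s
NCV = dist / dt = 300 m/s


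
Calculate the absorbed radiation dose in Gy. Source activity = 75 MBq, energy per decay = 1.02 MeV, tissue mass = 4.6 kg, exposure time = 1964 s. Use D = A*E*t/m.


A = 75 MBq = 7.5000e+07 Bq
E = 1.02 MeV = 1.63404e-13 J
D = A*E*t/m = 7.5000e+07*1.63404e-13*1964/4.6
D = 0.005232 Gy


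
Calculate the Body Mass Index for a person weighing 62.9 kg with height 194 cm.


BMI = weight / height^2
height = 194 cm = 1.94 m
BMI = 62.9 / 1.94^2
BMI = 16.71 kg/m^2


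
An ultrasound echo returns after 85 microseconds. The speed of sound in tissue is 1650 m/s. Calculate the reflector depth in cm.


depth = c * t / 2
t = 85 us = 8.5000e-05 s
depth = 1650 * 8.5000e-05 / 2
depth = 0.070125 m = 7.0125 cm


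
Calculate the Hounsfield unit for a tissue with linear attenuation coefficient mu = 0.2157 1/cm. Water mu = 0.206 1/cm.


HU = ((mu_tissue - mu_water) / mu_water) * 1000
HU = ((0.2157 - 0.206) / 0.206) * 1000
HU = 47.09


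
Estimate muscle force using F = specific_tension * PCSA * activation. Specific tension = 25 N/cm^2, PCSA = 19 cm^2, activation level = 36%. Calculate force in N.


F = sigma * PCSA * activation
F = 25 * 19 * 0.36
F = 171 N


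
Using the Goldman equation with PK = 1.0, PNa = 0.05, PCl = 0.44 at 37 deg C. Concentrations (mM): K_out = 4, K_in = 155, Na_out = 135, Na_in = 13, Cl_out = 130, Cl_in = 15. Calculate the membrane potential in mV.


Vm = (RT/F)*ln((PK*Ko + PNa*Nao + PCl*Cli)/(PK*Ki + PNa*Nai + PCl*Clo))
Numer = 17.35, Denom = 212.85
Vm = -67 mV


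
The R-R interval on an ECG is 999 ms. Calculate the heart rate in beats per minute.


HR = 60 / RR_interval(s)
RR = 999 ms = 0.999 s
HR = 60 / 0.999 = 60.06 bpm


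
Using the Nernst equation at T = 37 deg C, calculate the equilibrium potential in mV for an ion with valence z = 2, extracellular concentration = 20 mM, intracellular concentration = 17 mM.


E = (RT/(zF)) * ln(C_out/C_in)
T = 37 + 273.15 = 310.15 K
E = (8.314 * 310.15 / (2 * 96485)) * ln(20/17)
E = 2.172 mV


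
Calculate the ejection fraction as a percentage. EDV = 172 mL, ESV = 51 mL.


SV = EDV - ESV = 172 - 51 = 121 mL
EF = SV/EDV * 100 = 121/172 * 100
EF = 70.35%


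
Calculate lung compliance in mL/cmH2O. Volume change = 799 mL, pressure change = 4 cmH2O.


C = dV / dP
C = 799 / 4
C = 199.8 mL/cmH2O


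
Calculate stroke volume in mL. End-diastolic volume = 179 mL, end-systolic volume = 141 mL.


SV = EDV - ESV
SV = 179 - 141
SV = 38 mL


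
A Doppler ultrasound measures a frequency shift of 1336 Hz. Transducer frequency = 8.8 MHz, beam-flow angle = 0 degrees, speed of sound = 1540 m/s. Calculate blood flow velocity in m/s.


v = fd * c / (2 * f0 * cos(theta))
v = 1336 * 1540 / (2 * 8.8000e+06 * cos(0))
v = 0.1169 m/s


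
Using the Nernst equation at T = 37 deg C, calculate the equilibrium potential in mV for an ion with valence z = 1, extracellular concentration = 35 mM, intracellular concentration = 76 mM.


E = (RT/(zF)) * ln(C_out/C_in)
T = 37 + 273.15 = 310.15 K
E = (8.314 * 310.15 / (1 * 96485)) * ln(35/76)
E = -20.72 mV


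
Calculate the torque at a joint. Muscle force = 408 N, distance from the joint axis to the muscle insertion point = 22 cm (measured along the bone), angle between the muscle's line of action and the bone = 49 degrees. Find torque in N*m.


Torque = F * d * sin(theta)   (moment arm = d*sin(theta))
d = 22 cm = 0.22 m
Torque = 408 * 0.22 * sin(49)
Torque = 67.74 N*m


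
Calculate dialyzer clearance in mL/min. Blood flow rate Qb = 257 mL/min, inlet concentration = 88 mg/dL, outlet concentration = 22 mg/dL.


K = Qb * (Cb_in - Cb_out) / Cb_in
K = 257 * (88 - 22) / 88
K = 192.8 mL/min


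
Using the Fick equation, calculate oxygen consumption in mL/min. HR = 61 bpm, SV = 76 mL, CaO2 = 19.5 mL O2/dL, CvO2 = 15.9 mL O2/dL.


CO = HR*SV = 61*76/1000 = 4.636 L/min
a-v O2 diff = 19.5 - 15.9 = 3.6 mL/dL
VO2 = CO * (CaO2-CvO2) * 10 dL/L
VO2 = 4.636 * 3.6 * 10
VO2 = 166.9 mL/min


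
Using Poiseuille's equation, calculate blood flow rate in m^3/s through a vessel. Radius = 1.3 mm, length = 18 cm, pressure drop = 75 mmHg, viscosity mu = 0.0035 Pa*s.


Q = pi*r^4*dP / (8*mu*L)
r = 0.0013 m, L = 0.18 m
dP = 75 mmHg = 9999.15 Pa
Q = 1.7801e-05 m^3/s


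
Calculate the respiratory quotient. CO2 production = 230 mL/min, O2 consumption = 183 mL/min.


RQ = VCO2 / VO2
RQ = 230 / 183
RQ = 1.257


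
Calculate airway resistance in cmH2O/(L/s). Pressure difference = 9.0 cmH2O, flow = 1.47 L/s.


R = dP / flow
R = 9.0 / 1.47
R = 6.122 cmH2O/(L/s)


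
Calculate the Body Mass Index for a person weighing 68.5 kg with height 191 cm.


BMI = weight / height^2
height = 191 cm = 1.91 m
BMI = 68.5 / 1.91^2
BMI = 18.78 kg/m^2


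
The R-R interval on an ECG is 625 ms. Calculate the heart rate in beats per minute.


HR = 60 / RR_interval(s)
RR = 625 ms = 0.625 s
HR = 60 / 0.625 = 96 bpm


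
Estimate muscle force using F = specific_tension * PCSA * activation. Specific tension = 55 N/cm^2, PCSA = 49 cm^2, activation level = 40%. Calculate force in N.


F = sigma * PCSA * activation
F = 55 * 49 * 0.4
F = 1078 N


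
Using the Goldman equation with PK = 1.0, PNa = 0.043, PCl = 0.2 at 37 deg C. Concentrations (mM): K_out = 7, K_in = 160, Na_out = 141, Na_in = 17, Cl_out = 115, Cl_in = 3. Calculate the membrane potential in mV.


Vm = (RT/F)*ln((PK*Ko + PNa*Nao + PCl*Cli)/(PK*Ki + PNa*Nai + PCl*Clo))
Numer = 13.663, Denom = 183.731
Vm = -69.45 mV


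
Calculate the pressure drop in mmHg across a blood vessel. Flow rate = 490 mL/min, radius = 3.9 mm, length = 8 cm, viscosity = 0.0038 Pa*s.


dP = 8*mu*L*Q / (pi*r^4)
Q = 490 mL/min = 8.16667e-06 m^3/s
dP = 27.3275 Pa = 27.3275 / 133.322 mmHg = 0.205 mmHg


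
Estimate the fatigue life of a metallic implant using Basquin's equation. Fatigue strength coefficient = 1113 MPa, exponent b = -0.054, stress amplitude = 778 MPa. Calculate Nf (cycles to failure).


sigma_a = sigma_f' * (2Nf)^b
2Nf = (sigma_a/sigma_f')^(1/b)
2Nf = (778/1113)^(1/-0.054)
2Nf = 758.43421
Nf = 379.2


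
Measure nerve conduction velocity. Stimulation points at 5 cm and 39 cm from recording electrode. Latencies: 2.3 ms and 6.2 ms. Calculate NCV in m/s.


Distance = (39 - 5) / 100 = 0.34 m
dt = (6.2 - 2.3) / 1000 = 0.0039 s
NCV = dist / dt = 87.18 m/s


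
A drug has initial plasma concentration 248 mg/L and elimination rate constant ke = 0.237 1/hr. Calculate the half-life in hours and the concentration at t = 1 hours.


t_half = ln(2) / ke = 0.693147 / 0.237 = 2.925 hr
C(t) = C0 * exp(-ke*t) = 248 * exp(-0.237*1)
C(1) = 195.7 mg/L


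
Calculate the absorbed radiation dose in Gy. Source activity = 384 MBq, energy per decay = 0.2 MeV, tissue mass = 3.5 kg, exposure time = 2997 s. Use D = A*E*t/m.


A = 384 MBq = 3.8400e+08 Bq
E = 0.2 MeV = 3.204e-14 J
D = A*E*t/m = 3.8400e+08*3.204e-14*2997/3.5
D = 0.01054 Gy


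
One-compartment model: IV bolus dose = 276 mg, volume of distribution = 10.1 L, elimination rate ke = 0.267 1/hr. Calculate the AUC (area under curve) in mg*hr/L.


C0 = Dose/Vd = 276/10.1 = 27.3267 mg/L
AUC = C0/ke = 27.3267/0.267
AUC = 102.3 mg*hr/L


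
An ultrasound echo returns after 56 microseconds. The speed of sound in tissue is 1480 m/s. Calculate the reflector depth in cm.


depth = c * t / 2
t = 56 us = 5.6000e-05 s
depth = 1480 * 5.6000e-05 / 2
depth = 0.04144 m = 4.144 cm


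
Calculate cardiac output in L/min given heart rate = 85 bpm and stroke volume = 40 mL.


CO = HR * SV
CO = 85 * 40 / 1000
CO = 3.4 L/min


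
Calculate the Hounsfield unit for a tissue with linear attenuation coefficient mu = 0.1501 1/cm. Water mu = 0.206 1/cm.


HU = ((mu_tissue - mu_water) / mu_water) * 1000
HU = ((0.1501 - 0.206) / 0.206) * 1000
HU = -271.4


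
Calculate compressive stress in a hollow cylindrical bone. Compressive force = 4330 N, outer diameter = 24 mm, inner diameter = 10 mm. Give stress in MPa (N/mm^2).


A = pi*(r_o^2 - r_i^2)
r_o = 12 mm, r_i = 5 mm
A = 373.85 mm^2
sigma = F/A = 4330 / 373.85
sigma = 11.58 MPa


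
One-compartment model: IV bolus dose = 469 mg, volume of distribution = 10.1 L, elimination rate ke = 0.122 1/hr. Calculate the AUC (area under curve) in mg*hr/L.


C0 = Dose/Vd = 469/10.1 = 46.4356 mg/L
AUC = C0/ke = 46.4356/0.122
AUC = 380.6 mg*hr/L


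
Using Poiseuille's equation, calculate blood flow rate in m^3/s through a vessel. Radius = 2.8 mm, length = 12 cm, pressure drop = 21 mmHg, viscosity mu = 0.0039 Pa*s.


Q = pi*r^4*dP / (8*mu*L)
r = 0.0028 m, L = 0.12 m
dP = 21 mmHg = 2799.762 Pa
Q = 1.4440e-04 m^3/s


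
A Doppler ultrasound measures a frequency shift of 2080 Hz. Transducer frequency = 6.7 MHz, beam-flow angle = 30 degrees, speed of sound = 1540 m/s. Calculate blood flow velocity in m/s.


v = fd * c / (2 * f0 * cos(theta))
v = 2080 * 1540 / (2 * 6.7000e+06 * cos(30))
v = 0.276 m/s


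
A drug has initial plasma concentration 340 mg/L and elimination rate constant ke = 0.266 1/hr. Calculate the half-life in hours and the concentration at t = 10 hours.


t_half = ln(2) / ke = 0.693147 / 0.266 = 2.606 hr
C(t) = C0 * exp(-ke*t) = 340 * exp(-0.266*10)
C(10) = 23.78 mg/L


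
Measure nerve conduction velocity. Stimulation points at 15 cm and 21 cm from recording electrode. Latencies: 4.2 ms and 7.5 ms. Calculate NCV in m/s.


Distance = (21 - 15) / 100 = 0.06 m
dt = (7.5 - 4.2) / 1000 = 0.0033 s
NCV = dist / dt = 18.18 m/s


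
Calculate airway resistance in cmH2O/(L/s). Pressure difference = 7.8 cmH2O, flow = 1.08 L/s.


R = dP / flow
R = 7.8 / 1.08
R = 7.222 cmH2O/(L/s)


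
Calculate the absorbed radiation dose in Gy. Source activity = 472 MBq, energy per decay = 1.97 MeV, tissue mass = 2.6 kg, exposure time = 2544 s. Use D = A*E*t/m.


A = 472 MBq = 4.7200e+08 Bq
E = 1.97 MeV = 3.15594e-13 J
D = A*E*t/m = 4.7200e+08*3.15594e-13*2544/2.6
D = 0.1458 Gy


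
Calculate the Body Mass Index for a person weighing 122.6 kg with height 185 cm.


BMI = weight / height^2
height = 185 cm = 1.85 m
BMI = 122.6 / 1.85^2
BMI = 35.82 kg/m^2


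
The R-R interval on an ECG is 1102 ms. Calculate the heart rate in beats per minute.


HR = 60 / RR_interval(s)
RR = 1102 ms = 1.102 s
HR = 60 / 1.102 = 54.45 bpm


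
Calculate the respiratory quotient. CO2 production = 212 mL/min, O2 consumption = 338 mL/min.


RQ = VCO2 / VO2
RQ = 212 / 338
RQ = 0.6272


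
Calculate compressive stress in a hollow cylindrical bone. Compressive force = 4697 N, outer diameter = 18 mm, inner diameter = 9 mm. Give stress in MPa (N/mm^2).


A = pi*(r_o^2 - r_i^2)
r_o = 9 mm, r_i = 4.5 mm
A = 190.852 mm^2
sigma = F/A = 4697 / 190.852
sigma = 24.61 MPa


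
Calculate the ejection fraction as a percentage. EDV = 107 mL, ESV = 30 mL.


SV = EDV - ESV = 107 - 30 = 77 mL
EF = SV/EDV * 100 = 77/107 * 100
EF = 71.96%


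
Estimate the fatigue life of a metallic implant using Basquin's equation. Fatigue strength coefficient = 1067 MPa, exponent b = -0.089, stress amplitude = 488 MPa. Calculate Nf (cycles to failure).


sigma_a = sigma_f' * (2Nf)^b
2Nf = (sigma_a/sigma_f')^(1/b)
2Nf = (488/1067)^(1/-0.089)
2Nf = 6566.8187
Nf = 3283


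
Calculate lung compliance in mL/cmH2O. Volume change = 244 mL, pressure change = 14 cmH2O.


C = dV / dP
C = 244 / 14
C = 17.43 mL/cmH2O


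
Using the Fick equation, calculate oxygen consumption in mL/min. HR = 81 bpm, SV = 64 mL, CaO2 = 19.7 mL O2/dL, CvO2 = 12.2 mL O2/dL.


CO = HR*SV = 81*64/1000 = 5.184 L/min
a-v O2 diff = 19.7 - 12.2 = 7.5 mL/dL
VO2 = CO * (CaO2-CvO2) * 10 dL/L
VO2 = 5.184 * 7.5 * 10
VO2 = 388.8 mL/min


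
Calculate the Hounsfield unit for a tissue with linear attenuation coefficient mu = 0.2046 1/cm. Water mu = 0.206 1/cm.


HU = ((mu_tissue - mu_water) / mu_water) * 1000
HU = ((0.2046 - 0.206) / 0.206) * 1000
HU = -6.796


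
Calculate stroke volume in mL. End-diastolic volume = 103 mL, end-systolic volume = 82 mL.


SV = EDV - ESV
SV = 103 - 82
SV = 21 mL


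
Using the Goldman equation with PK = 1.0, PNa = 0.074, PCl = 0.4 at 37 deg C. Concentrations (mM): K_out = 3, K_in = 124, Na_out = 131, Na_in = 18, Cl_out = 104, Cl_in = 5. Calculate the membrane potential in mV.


Vm = (RT/F)*ln((PK*Ko + PNa*Nao + PCl*Cli)/(PK*Ki + PNa*Nai + PCl*Clo))
Numer = 14.694, Denom = 166.932
Vm = -64.95 mV


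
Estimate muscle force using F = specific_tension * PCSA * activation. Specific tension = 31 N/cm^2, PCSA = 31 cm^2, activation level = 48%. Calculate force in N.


F = sigma * PCSA * activation
F = 31 * 31 * 0.48
F = 461.3 N


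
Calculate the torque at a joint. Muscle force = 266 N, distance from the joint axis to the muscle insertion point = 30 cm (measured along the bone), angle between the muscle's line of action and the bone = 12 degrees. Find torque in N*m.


Torque = F * d * sin(theta)   (moment arm = d*sin(theta))
d = 30 cm = 0.3 m
Torque = 266 * 0.3 * sin(12)
Torque = 16.59 N*m


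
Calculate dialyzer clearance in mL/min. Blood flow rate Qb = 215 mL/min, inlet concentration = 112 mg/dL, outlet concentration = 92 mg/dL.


K = Qb * (Cb_in - Cb_out) / Cb_in
K = 215 * (112 - 92) / 112
K = 38.39 mL/min


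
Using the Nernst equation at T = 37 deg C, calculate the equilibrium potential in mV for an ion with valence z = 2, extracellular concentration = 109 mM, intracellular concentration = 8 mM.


E = (RT/(zF)) * ln(C_out/C_in)
T = 37 + 273.15 = 310.15 K
E = (8.314 * 310.15 / (2 * 96485)) * ln(109/8)
E = 34.9 mV


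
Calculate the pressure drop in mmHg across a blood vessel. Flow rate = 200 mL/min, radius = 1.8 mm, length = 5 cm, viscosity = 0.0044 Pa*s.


dP = 8*mu*L*Q / (pi*r^4)
Q = 200 mL/min = 3.33333e-06 m^3/s
dP = 177.89 Pa = 177.89 / 133.322 mmHg = 1.334 mmHg


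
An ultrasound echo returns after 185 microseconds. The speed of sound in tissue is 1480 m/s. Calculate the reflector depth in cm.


depth = c * t / 2
t = 185 us = 1.8500e-04 s
depth = 1480 * 1.8500e-04 / 2
depth = 0.1369 m = 13.69 cm


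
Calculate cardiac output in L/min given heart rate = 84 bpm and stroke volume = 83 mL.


CO = HR * SV
CO = 84 * 83 / 1000
CO = 6.972 L/min


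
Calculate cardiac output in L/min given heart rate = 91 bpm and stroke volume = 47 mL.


CO = HR * SV
CO = 91 * 47 / 1000
CO = 4.277 L/min


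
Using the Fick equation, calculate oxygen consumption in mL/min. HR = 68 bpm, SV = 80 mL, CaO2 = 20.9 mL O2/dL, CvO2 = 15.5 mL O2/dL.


CO = HR*SV = 68*80/1000 = 5.44 L/min
a-v O2 diff = 20.9 - 15.5 = 5.4 mL/dL
VO2 = CO * (CaO2-CvO2) * 10 dL/L
VO2 = 5.44 * 5.4 * 10
VO2 = 293.8 mL/min


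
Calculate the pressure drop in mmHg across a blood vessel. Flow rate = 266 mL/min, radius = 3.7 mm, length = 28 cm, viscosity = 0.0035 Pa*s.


dP = 8*mu*L*Q / (pi*r^4)
Q = 266 mL/min = 4.43333e-06 m^3/s
dP = 59.0323 Pa = 59.0323 / 133.322 mmHg = 0.4428 mmHg


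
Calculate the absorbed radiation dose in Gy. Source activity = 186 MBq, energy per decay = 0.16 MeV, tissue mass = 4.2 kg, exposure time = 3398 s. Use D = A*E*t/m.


A = 186 MBq = 1.8600e+08 Bq
E = 0.16 MeV = 2.5632e-14 J
D = A*E*t/m = 1.8600e+08*2.5632e-14*3398/4.2
D = 0.003857 Gy


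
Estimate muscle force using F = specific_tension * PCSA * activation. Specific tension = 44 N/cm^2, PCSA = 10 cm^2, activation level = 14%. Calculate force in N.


F = sigma * PCSA * activation
F = 44 * 10 * 0.14
F = 61.6 N


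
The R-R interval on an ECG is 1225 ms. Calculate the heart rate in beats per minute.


HR = 60 / RR_interval(s)
RR = 1225 ms = 1.225 s
HR = 60 / 1.225 = 48.98 bpm


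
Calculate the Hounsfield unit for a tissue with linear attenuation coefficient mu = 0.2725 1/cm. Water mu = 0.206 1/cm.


HU = ((mu_tissue - mu_water) / mu_water) * 1000
HU = ((0.2725 - 0.206) / 0.206) * 1000
HU = 322.8


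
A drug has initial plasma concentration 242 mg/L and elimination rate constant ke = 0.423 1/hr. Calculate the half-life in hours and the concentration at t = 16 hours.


t_half = ln(2) / ke = 0.693147 / 0.423 = 1.639 hr
C(t) = C0 * exp(-ke*t) = 242 * exp(-0.423*16)
C(16) = 0.2783 mg/L


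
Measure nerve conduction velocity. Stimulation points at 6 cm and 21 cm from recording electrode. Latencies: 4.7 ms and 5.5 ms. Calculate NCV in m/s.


Distance = (21 - 6) / 100 = 0.15 m
dt = (5.5 - 4.7) / 1000 = 8.0000e-04 s
NCV = dist / dt = 187.5 m/s


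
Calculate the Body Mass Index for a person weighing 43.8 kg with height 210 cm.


BMI = weight / height^2
height = 210 cm = 2.1 m
BMI = 43.8 / 2.1^2
BMI = 9.932 kg/m^2


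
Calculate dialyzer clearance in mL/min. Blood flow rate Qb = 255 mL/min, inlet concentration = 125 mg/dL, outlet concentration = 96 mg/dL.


K = Qb * (Cb_in - Cb_out) / Cb_in
K = 255 * (125 - 96) / 125
K = 59.16 mL/min


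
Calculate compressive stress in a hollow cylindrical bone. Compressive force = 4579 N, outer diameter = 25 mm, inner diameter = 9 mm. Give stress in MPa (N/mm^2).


A = pi*(r_o^2 - r_i^2)
r_o = 12.5 mm, r_i = 4.5 mm
A = 427.257 mm^2
sigma = F/A = 4579 / 427.257
sigma = 10.72 MPa


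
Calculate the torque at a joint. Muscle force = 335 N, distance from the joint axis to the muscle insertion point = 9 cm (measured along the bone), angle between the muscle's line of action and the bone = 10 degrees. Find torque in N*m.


Torque = F * d * sin(theta)   (moment arm = d*sin(theta))
d = 9 cm = 0.09 m
Torque = 335 * 0.09 * sin(10)
Torque = 5.235 N*m


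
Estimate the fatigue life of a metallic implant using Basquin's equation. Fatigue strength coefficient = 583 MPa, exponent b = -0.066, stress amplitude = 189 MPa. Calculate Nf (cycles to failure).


sigma_a = sigma_f' * (2Nf)^b
2Nf = (sigma_a/sigma_f')^(1/b)
2Nf = (189/583)^(1/-0.066)
2Nf = 25835894
Nf = 1.2918e+07


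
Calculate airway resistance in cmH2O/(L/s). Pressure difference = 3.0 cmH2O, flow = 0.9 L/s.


R = dP / flow
R = 3.0 / 0.9
R = 3.333 cmH2O/(L/s)


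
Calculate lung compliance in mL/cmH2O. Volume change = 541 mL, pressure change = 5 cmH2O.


C = dV / dP
C = 541 / 5
C = 108.2 mL/cmH2O


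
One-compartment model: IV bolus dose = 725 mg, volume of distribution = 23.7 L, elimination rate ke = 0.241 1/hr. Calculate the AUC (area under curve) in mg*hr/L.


C0 = Dose/Vd = 725/23.7 = 30.5907 mg/L
AUC = C0/ke = 30.5907/0.241
AUC = 126.9 mg*hr/L


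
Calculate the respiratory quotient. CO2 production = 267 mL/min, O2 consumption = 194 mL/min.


RQ = VCO2 / VO2
RQ = 267 / 194
RQ = 1.376


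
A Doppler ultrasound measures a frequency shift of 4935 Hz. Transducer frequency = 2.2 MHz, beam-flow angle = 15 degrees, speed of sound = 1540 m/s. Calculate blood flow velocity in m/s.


v = fd * c / (2 * f0 * cos(theta))
v = 4935 * 1540 / (2 * 2.2000e+06 * cos(15))
v = 1.788 m/s


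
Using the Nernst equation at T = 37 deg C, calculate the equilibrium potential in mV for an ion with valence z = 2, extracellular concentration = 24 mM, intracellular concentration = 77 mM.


E = (RT/(zF)) * ln(C_out/C_in)
T = 37 + 273.15 = 310.15 K
E = (8.314 * 310.15 / (2 * 96485)) * ln(24/77)
E = -15.58 mV


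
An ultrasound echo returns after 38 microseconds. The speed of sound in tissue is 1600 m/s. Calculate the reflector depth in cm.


depth = c * t / 2
t = 38 us = 3.8000e-05 s
depth = 1600 * 3.8000e-05 / 2
depth = 0.0304 m = 3.04 cm


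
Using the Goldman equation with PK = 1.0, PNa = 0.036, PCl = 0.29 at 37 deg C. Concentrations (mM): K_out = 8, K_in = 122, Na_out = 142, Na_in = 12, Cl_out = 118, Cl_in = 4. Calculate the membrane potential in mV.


Vm = (RT/F)*ln((PK*Ko + PNa*Nao + PCl*Cli)/(PK*Ki + PNa*Nai + PCl*Clo))
Numer = 14.272, Denom = 156.652
Vm = -64.03 mV


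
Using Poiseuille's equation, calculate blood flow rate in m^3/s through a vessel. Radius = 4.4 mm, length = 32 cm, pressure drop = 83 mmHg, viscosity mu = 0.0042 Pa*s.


Q = pi*r^4*dP / (8*mu*L)
r = 0.0044 m, L = 0.32 m
dP = 83 mmHg = 11065.726 Pa
Q = 0.001212 m^3/s


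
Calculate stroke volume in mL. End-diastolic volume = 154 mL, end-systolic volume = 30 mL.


SV = EDV - ESV
SV = 154 - 30
SV = 124 mL


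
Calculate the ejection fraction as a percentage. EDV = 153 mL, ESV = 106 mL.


SV = EDV - ESV = 153 - 106 = 47 mL
EF = SV/EDV * 100 = 47/153 * 100
EF = 30.72%


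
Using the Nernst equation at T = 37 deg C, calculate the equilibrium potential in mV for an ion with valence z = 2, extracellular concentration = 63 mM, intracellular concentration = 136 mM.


E = (RT/(zF)) * ln(C_out/C_in)
T = 37 + 273.15 = 310.15 K
E = (8.314 * 310.15 / (2 * 96485)) * ln(63/136)
E = -10.28 mV


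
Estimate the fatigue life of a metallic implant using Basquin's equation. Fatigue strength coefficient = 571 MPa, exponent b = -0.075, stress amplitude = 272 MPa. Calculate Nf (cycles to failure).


sigma_a = sigma_f' * (2Nf)^b
2Nf = (sigma_a/sigma_f')^(1/b)
2Nf = (272/571)^(1/-0.075)
2Nf = 19689.26
Nf = 9845


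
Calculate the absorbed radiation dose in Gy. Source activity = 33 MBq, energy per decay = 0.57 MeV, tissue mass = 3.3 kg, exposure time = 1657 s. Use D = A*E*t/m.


A = 33 MBq = 3.3000e+07 Bq
E = 0.57 MeV = 9.1314e-14 J
D = A*E*t/m = 3.3000e+07*9.1314e-14*1657/3.3
D = 0.001513 Gy


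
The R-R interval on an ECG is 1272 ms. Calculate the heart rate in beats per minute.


HR = 60 / RR_interval(s)
RR = 1272 ms = 1.272 s
HR = 60 / 1.272 = 47.17 bpm


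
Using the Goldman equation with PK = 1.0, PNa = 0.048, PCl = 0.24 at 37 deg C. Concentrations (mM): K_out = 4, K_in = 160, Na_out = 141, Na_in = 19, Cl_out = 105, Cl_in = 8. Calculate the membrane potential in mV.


Vm = (RT/F)*ln((PK*Ko + PNa*Nao + PCl*Cli)/(PK*Ki + PNa*Nai + PCl*Clo))
Numer = 12.688, Denom = 186.112
Vm = -71.78 mV


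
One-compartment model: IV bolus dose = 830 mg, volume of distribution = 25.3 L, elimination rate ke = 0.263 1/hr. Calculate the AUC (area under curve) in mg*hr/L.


C0 = Dose/Vd = 830/25.3 = 32.8063 mg/L
AUC = C0/ke = 32.8063/0.263
AUC = 124.7 mg*hr/L


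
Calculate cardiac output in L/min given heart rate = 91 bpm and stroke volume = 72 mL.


CO = HR * SV
CO = 91 * 72 / 1000
CO = 6.552 L/min


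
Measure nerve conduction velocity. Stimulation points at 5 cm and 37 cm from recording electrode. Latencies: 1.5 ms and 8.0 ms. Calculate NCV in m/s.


Distance = (37 - 5) / 100 = 0.32 m
dt = (8.0 - 1.5) / 1000 = 0.0065 s
NCV = dist / dt = 49.23 m/s


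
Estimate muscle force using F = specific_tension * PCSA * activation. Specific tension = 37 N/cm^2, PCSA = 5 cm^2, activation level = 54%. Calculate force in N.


F = sigma * PCSA * activation
F = 37 * 5 * 0.54
F = 99.9 N


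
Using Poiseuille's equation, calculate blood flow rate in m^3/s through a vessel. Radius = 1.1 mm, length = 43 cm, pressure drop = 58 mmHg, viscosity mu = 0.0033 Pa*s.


Q = pi*r^4*dP / (8*mu*L)
r = 0.0011 m, L = 0.43 m
dP = 58 mmHg = 7732.676 Pa
Q = 3.1331e-06 m^3/s


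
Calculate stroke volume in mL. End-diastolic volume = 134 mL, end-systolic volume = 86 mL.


SV = EDV - ESV
SV = 134 - 86
SV = 48 mL


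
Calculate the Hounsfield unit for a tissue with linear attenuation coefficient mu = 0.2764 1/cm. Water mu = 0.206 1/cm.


HU = ((mu_tissue - mu_water) / mu_water) * 1000
HU = ((0.2764 - 0.206) / 0.206) * 1000
HU = 341.7


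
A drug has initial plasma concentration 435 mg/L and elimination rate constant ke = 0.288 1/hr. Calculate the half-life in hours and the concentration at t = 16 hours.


t_half = ln(2) / ke = 0.693147 / 0.288 = 2.407 hr
C(t) = C0 * exp(-ke*t) = 435 * exp(-0.288*16)
C(16) = 4.338 mg/L
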